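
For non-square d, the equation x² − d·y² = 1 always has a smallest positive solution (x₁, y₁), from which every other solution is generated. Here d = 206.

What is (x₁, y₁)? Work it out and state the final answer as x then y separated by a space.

√206 → a₀=14, period (2,1,5,14,5,1,2,28); ℓ=8 even so k=7
k=0  a_k=14  p_k/q_k = 14/1
k=1  a_k=2  p_k/q_k = 29/2
…
k=3  a_k=5  p_k/q_k = 244/17
…
k=5  a_k=5  p_k/q_k = 17539/1222
k=6  a_k=1  p_k/q_k = 20998/1463
k=7  a_k=2  p_k/q_k = 59535/4148
→ (59535, 4148).  Check: 59535²=3544416225, 206·4148²=3544416224, difference 1.

59535 4148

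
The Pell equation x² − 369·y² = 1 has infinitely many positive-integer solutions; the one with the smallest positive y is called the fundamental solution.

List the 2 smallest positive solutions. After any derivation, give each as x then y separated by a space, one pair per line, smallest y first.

8396801 437120
141012534067201 7340819306240

[19; 4,1,3,2,7,4,7,2,3,1,4,38] for √369; ℓ=12 ⇒ convergent index 11
step 0: (19, 1)  from 19·(1,0) + (0,1)
step 1: (77, 4)  from 4·(19,1) + (1,0)
…
step 3: (365, 19)  from 3·(96,5) + (77,4)
step 4: (826, 43)  from 2·(365,19) + (96,5)
step 5: (6147, 320)  from 7·(826,43) + (365,19)
step 6: (25414, 1323)  from 4·(6147,320) + (826,43)
…
step 10: (1758061, 91521)  from 1·(1364557,71036) + (393504,20485)
step 11: (8396801, 437120)  from 4·(1758061,91521) + (1364557,71036)
(x₁, y₁) = (8396801, 437120);  8396801² − 369·437120² = 1 ✓
(8396801+437120√369)^2 = 141012534067201 + 7340819306240√369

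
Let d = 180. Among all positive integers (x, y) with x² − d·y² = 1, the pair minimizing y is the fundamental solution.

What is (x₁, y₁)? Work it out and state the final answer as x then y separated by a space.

161 12

√180 → a₀=13, period (2,2,2,26); ℓ=4 even so k=3
a_0=13:  p_0=13·1+0=13,  q_0=13·0+1=1
a_1=2:  p_1=2·13+1=27,  q_1=2·1+0=2
a_2=2:  p_2=2·27+13=67,  q_2=2·2+1=5
a_3=2:  p_3=2·67+27=161,  q_3=2·5+2=12
fundamental: x₁=161, y₁=12  (since 25921 − 180·144 = 1)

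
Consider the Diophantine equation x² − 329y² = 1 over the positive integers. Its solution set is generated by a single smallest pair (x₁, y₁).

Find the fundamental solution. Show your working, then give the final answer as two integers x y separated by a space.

[18; 7,4,2,1,1,4,1,1,2,4,7,36] for √329; ℓ=12 ⇒ convergent index 11
a_0=18:  p_0=18·1+0=18,  q_0=18·0+1=1
a_1=7:  p_1=7·18+1=127,  q_1=7·1+0=7
a_2=4:  p_2=4·127+18=526,  q_2=4·7+1=29
a_3=2:  p_3=2·526+127=1179,  q_3=2·29+7=65
a_4=1:  p_4=1·1179+526=1705,  q_4=1·65+29=94
a_5=1:  p_5=1·1705+1179=2884,  q_5=1·94+65=159
a_6=4:  p_6=4·2884+1705=13241,  q_6=4·159+94=730
a_7=1:  p_7=1·13241+2884=16125,  q_7=1·730+159=889
a_8=1:  p_8=1·16125+13241=29366,  q_8=1·889+730=1619
a_9=2:  p_9=2·29366+16125=74857,  q_9=2·1619+889=4127
a_10=4:  p_10=4·74857+29366=328794,  q_10=4·4127+1619=18127
a_11=7:  p_11=7·328794+74857=2376415,  q_11=7·18127+4127=131016
fundamental: x₁=2376415, y₁=131016  (since 5647348252225 − 329·17165192256 = 1)

2376415 131016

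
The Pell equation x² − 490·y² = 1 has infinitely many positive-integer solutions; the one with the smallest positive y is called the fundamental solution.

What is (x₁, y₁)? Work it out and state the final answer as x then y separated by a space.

1039681 46968

d=490: √d = [22; 7,2,1,4,4,4,1,2,7,44] (ℓ=10, even), read p_9/q_9
i=0: a=22 ⇒ p=22, q=1
i=1: a=7 ⇒ p=155, q=7
…
i=4: a=4 ⇒ p=2280, q=103
…
i=8: a=2 ⇒ p=141338, q=6385
i=9: a=7 ⇒ p=1039681, q=46968
fundamental: x₁=1039681, y₁=46968  (since 1080936581761 − 490·2205993024 = 1)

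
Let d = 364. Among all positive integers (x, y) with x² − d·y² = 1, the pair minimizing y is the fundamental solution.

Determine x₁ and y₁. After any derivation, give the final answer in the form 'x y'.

4954951 259710

√364 = [19; 12,1,2,3,1,8,1,3,2,1,12,38, …], period ℓ=12 (even) → k=11
step 0: (19, 1)  from 19·(1,0) + (0,1)
…
step 9: (270499, 14178)  from 2·(119872,6283) + (30755,1612)
step 10: (390371, 20461)  from 1·(270499,14178) + (119872,6283)
step 11: (4954951, 259710)  from 12·(390371,20461) + (270499,14178)
fundamental: x₁=4954951, y₁=259710  (since 24551539412401 − 364·67449284100 = 1)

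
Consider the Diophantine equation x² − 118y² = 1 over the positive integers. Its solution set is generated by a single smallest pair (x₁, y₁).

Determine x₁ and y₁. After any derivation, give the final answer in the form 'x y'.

306917 28254

√118 = [10; 1,6,3,2,10,2,3,6,1,20, …], period ℓ=10 (even) → k=9
a_0=10:  p_0=10·1+0=10,  q_0=10·0+1=1
a_1=1:  p_1=1·10+1=11,  q_1=1·1+0=1
a_2=6:  p_2=6·11+10=76,  q_2=6·1+1=7
…
a_4=2:  p_4=2·239+76=554,  q_4=2·22+7=51
a_5=10:  p_5=10·554+239=5779,  q_5=10·51+22=532
a_6=2:  p_6=2·5779+554=12112,  q_6=2·532+51=1115
a_7=3:  p_7=3·12112+5779=42115,  q_7=3·1115+532=3877
a_8=6:  p_8=6·42115+12112=264802,  q_8=6·3877+1115=24377
a_9=1:  p_9=1·264802+42115=306917,  q_9=1·24377+3877=28254
→ (306917, 28254).  Check: 306917²=94198044889, 118·28254²=94198044888, difference 1.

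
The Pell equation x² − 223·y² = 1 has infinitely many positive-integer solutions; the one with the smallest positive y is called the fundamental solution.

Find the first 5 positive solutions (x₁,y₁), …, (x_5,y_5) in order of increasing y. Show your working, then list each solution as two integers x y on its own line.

224 15
100351 6720
44957024 3010545
20140646401 1348717440
9022964630624 604222402575

√223 → a₀=14, period (1,13,1,28); ℓ=4 even so k=3
k=0  a_k=14  p_k/q_k = 14/1
k=1  a_k=1  p_k/q_k = 15/1
k=2  a_k=13  p_k/q_k = 209/14
k=3  a_k=1  p_k/q_k = 224/15
→ (224, 15).  Check: 224²=50176, 223·15²=50175, difference 1.
(x_2, y_2) = (224·224 + 223·15·15, 224·15 + 15·224) = (100351, 6720)
(x_3, y_3) = (224·100351 + 223·15·6720, 224·6720 + 15·100351) = (44957024, 3010545)
(x_4, y_4) = (224·44957024 + 223·15·3010545, 224·3010545 + 15·44957024) = (20140646401, 1348717440)
(x_5, y_5) = (224·20140646401 + 223·15·1348717440, 224·1348717440 + 15·20140646401) = (9022964630624, 604222402575)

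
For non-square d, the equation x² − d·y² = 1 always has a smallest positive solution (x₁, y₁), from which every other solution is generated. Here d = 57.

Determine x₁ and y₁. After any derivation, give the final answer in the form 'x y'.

151 20

√57 = [7; 1,1,4,1,1,14, …], period ℓ=6 (even) → k=5
step 0: (7, 1)  from 7·(1,0) + (0,1)
step 1: (8, 1)  from 1·(7,1) + (1,0)
…
step 3: (68, 9)  from 4·(15,2) + (8,1)
step 4: (83, 11)  from 1·(68,9) + (15,2)
step 5: (151, 20)  from 1·(83,11) + (68,9)
(x₁, y₁) = (151, 20);  151² − 57·20² = 1 ✓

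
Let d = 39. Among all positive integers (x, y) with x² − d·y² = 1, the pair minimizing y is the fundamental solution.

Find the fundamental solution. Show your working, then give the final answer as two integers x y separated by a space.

25 4

d=39: √d = [6; 4,12] (ℓ=2, even), read p_1/q_1
k=0  a_k=6  p_k/q_k = 6/1
k=1  a_k=4  p_k/q_k = 25/4
→ (25, 4).  Check: 25²=625, 39·4²=624, difference 1.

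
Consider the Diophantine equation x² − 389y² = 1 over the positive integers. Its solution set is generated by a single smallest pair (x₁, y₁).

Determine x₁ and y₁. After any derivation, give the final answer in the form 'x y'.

3287049 166660

d=389: √d = [19; 1,2,1,1,1,1,2,1,38] (ℓ=9, odd), read p_17/q_17
step 0: (19, 1)  from 19·(1,0) + (0,1)
step 1: (20, 1)  from 1·(19,1) + (1,0)
step 2: (59, 3)  from 2·(20,1) + (19,1)
…
step 4: (138, 7)  from 1·(79,4) + (59,3)
…
step 6: (355, 18)  from 1·(217,11) + (138,7)
…
step 8: (1282, 65)  from 1·(927,47) + (355,18)
step 9: (49643, 2517)  from 38·(1282,65) + (927,47)
step 10: (50925, 2582)  from 1·(49643,2517) + (1282,65)
step 11: (151493, 7681)  from 2·(50925,2582) + (49643,2517)
step 12: (202418, 10263)  from 1·(151493,7681) + (50925,2582)
…
step 14: (556329, 28207)  from 1·(353911,17944) + (202418,10263)
…
step 16: (2376809, 120509)  from 2·(910240,46151) + (556329,28207)
step 17: (3287049, 166660)  from 1·(2376809,120509) + (910240,46151)
→ (3287049, 166660).  Check: 3287049²=10804691128401, 389·166660²=10804691128400, difference 1.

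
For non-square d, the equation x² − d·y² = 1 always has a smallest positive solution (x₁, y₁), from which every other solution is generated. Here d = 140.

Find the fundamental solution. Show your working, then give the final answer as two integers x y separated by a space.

71 6

d=140: √d = [11; 1,4,1,22] (ℓ=4, even), read p_3/q_3
a_0=11:  p_0=11·1+0=11,  q_0=11·0+1=1
…
a_2=4:  p_2=4·12+11=59,  q_2=4·1+1=5
a_3=1:  p_3=1·59+12=71,  q_3=1·5+1=6
(x₁, y₁) = (71, 6);  71² − 140·6² = 1 ✓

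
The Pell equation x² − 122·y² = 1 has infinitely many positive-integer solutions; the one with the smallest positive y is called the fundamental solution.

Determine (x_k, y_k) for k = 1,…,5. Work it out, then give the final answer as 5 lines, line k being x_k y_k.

243 22
118097 10692
57394899 5196290
27893802817 2525386248
13556330774163 1227332520238

[11; 22] for √122; ℓ=1 ⇒ convergent index 1
i=0: a=11 ⇒ p=11, q=1
i=1: a=22 ⇒ p=243, q=22
(x₁, y₁) = (243, 22);  243² − 122·22² = 1 ✓
k=2:  x_2 = 243·243+122·22·22 = 118097,  y_2 = 243·22+22·243 = 10692
k=3:  x_3 = 243·118097+122·22·10692 = 57394899,  y_3 = 243·10692+22·118097 = 5196290
k=4:  x_4 = 243·57394899+122·22·5196290 = 27893802817,  y_4 = 243·5196290+22·57394899 = 2525386248
k=5:  x_5 = 243·27893802817+122·22·2525386248 = 13556330774163,  y_5 = 243·2525386248+22·27893802817 = 1227332520238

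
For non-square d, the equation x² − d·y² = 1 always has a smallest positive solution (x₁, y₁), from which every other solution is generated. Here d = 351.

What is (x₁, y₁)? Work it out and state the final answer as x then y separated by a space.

62425 3332

d=351: √d = [18; 1,2,1,3,2,2,2,3,1,2,1,36] (ℓ=12, even), read p_11/q_11
i=0: a=18 ⇒ p=18, q=1
…
i=2: a=2 ⇒ p=56, q=3
…
i=5: a=2 ⇒ p=637, q=34
…
i=8: a=3 ⇒ p=12796, q=683
…
i=10: a=2 ⇒ p=45882, q=2449
i=11: a=1 ⇒ p=62425, q=3332
(x₁, y₁) = (62425, 3332);  62425² − 351·3332² = 1 ✓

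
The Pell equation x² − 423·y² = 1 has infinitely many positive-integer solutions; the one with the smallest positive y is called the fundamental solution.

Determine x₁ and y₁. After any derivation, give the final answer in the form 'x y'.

4607 224

[20; 1,1,3,4,3,1,1,40] for √423; ℓ=8 ⇒ convergent index 7
k=0  a_k=20  p_k/q_k = 20/1
…
k=2  a_k=1  p_k/q_k = 41/2
k=3  a_k=3  p_k/q_k = 144/7
k=4  a_k=4  p_k/q_k = 617/30
k=5  a_k=3  p_k/q_k = 1995/97
k=6  a_k=1  p_k/q_k = 2612/127
k=7  a_k=1  p_k/q_k = 4607/224
fundamental: x₁=4607, y₁=224  (since 21224449 − 423·50176 = 1)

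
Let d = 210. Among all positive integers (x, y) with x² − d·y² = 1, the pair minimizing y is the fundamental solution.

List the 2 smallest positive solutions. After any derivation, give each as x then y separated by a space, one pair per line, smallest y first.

√210 = [14; 2,28, …], period ℓ=2 (even) → k=1
i=0: a=14 ⇒ p=14, q=1
i=1: a=2 ⇒ p=29, q=2
→ (29, 2).  Check: 29²=841, 210·2²=840, difference 1.
(x_2, y_2) = (29·29 + 210·2·2, 29·2 + 2·29) = (1681, 116)

29 2
1681 116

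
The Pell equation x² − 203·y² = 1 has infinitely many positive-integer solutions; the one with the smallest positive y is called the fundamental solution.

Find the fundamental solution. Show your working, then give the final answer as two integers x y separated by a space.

57 4

[14; 4,28] for √203; ℓ=2 ⇒ convergent index 1
step 0: (14, 1)  from 14·(1,0) + (0,1)
step 1: (57, 4)  from 4·(14,1) + (1,0)
(x₁, y₁) = (57, 4);  57² − 203·4² = 1 ✓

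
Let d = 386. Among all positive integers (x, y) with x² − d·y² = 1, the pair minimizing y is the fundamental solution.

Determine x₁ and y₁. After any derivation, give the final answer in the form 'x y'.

√386 → a₀=19, period (1,1,1,4,1,18,1,4,1,1,1,38); ℓ=12 even so k=11
a_0=19:  p_0=19·1+0=19,  q_0=19·0+1=1
a_1=1:  p_1=1·19+1=20,  q_1=1·1+0=1
…
a_3=1:  p_3=1·39+20=59,  q_3=1·2+1=3
a_4=4:  p_4=4·59+39=275,  q_4=4·3+2=14
a_5=1:  p_5=1·275+59=334,  q_5=1·14+3=17
…
a_7=1:  p_7=1·6287+334=6621,  q_7=1·320+17=337
…
a_10=1:  p_10=1·39392+32771=72163,  q_10=1·2005+1668=3673
a_11=1:  p_11=1·72163+39392=111555,  q_11=1·3673+2005=5678
→ (111555, 5678).  Check: 111555²=12444518025, 386·5678²=12444518024, difference 1.

111555 5678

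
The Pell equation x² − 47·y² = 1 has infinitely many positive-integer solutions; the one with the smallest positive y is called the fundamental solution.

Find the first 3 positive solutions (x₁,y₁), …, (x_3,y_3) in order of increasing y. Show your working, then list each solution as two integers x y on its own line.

48 7
4607 672
442224 64505

√47 → a₀=6, period (1,5,1,12); ℓ=4 even so k=3
step 0: (6, 1)  from 6·(1,0) + (0,1)
step 1: (7, 1)  from 1·(6,1) + (1,0)
step 2: (41, 6)  from 5·(7,1) + (6,1)
step 3: (48, 7)  from 1·(41,6) + (7,1)
fundamental: x₁=48, y₁=7  (since 2304 − 47·49 = 1)
(x_2, y_2) = (48·48 + 47·7·7, 48·7 + 7·48) = (4607, 672)
(x_3, y_3) = (48·4607 + 47·7·672, 48·672 + 7·4607) = (442224, 64505)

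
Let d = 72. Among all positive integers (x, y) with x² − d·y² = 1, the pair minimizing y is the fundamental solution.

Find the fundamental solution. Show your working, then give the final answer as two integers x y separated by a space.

17 2

d=72: √d = [8; 2,16] (ℓ=2, even), read p_1/q_1
a_0=8:  p_0=8·1+0=8,  q_0=8·0+1=1
a_1=2:  p_1=2·8+1=17,  q_1=2·1+0=2
(x₁, y₁) = (17, 2);  17² − 72·2² = 1 ✓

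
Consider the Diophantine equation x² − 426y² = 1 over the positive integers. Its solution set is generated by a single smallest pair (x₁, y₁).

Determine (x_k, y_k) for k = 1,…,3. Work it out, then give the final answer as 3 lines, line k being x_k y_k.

88751 4300
15753480001 763258600
2796274207048751 135479928012900

√426 → a₀=20, period (1,1,1,3,2,6,2,3,1,1,1,40); ℓ=12 even so k=11
k=0  a_k=20  p_k/q_k = 20/1
…
k=2  a_k=1  p_k/q_k = 41/2
k=3  a_k=1  p_k/q_k = 62/3
k=4  a_k=3  p_k/q_k = 227/11
…
k=6  a_k=6  p_k/q_k = 3323/161
k=7  a_k=2  p_k/q_k = 7162/347
k=8  a_k=3  p_k/q_k = 24809/1202
k=9  a_k=1  p_k/q_k = 31971/1549
k=10  a_k=1  p_k/q_k = 56780/2751
k=11  a_k=1  p_k/q_k = 88751/4300
fundamental: x₁=88751, y₁=4300  (since 7876740001 − 426·18490000 = 1)
k=2:  x_2 = 88751·88751+426·4300·4300 = 15753480001,  y_2 = 88751·4300+4300·88751 = 763258600
k=3:  x_3 = 88751·15753480001+426·4300·763258600 = 2796274207048751,  y_3 = 88751·763258600+4300·15753480001 = 135479928012900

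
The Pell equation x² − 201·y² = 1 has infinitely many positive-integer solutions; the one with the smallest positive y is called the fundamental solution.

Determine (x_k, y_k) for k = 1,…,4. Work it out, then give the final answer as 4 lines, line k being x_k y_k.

d=201: √d = [14; 5,1,1,1,2,…,1,5,28] (ℓ=14, even), read p_13/q_13
k=0  a_k=14  p_k/q_k = 14/1
…
k=2  a_k=1  p_k/q_k = 85/6
…
k=4  a_k=1  p_k/q_k = 241/17
…
k=8  a_k=1  p_k/q_k = 8549/603
…
k=10  a_k=1  p_k/q_k = 33317/2350
…
k=12  a_k=1  p_k/q_k = 91402/6447
k=13  a_k=5  p_k/q_k = 515095/36332
(x₁, y₁) = (515095, 36332);  515095² − 201·36332² = 1 ✓
n=2: (515095,36332)∘(515095,36332) = (515095·515095+201·36332·36332, 515095·36332+36332·515095) = (530645718049,37428863080)
n=3: (530645718049,37428863080)∘(515095,36332) = (515095·530645718049+201·36332·37428863080, 515095·37428863080+36332·530645718049) = (546665912276384215,38558840456348868)
n=4: (546665912276384215,38558840456348868)∘(515095,36332) = (515095·546665912276384215+201·36332·38558840456348868, 515095·38558840456348868+36332·546665912276384215) = (563169756167477608732801,39722931849688611461840)

515095 36332
530645718049 37428863080
546665912276384215 38558840456348868
563169756167477608732801 39722931849688611461840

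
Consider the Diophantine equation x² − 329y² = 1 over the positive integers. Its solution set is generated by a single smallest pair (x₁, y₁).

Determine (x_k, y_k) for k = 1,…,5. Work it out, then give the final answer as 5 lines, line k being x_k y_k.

2376415 131016
11294696504449 622696775280
53681772387237964255 2959571914453911384
255140338255224918953587201 14066342182173360946441440
1212638653869526969777790618564575 66854933113696055535160815363816

d=329: √d = [18; 7,4,2,1,1,4,1,1,2,4,7,36] (ℓ=12, even), read p_11/q_11
k=0  a_k=18  p_k/q_k = 18/1
…
k=2  a_k=4  p_k/q_k = 526/29
…
k=6  a_k=4  p_k/q_k = 13241/730
…
k=10  a_k=4  p_k/q_k = 328794/18127
k=11  a_k=7  p_k/q_k = 2376415/131016
fundamental: x₁=2376415, y₁=131016  (since 5647348252225 − 329·17165192256 = 1)
(2376415+131016√329)^2 = 11294696504449 + 622696775280√329
(2376415+131016√329)^3 = 53681772387237964255 + 2959571914453911384√329
(2376415+131016√329)^4 = 255140338255224918953587201 + 14066342182173360946441440√329
(2376415+131016√329)^5 = 1212638653869526969777790618564575 + 66854933113696055535160815363816√329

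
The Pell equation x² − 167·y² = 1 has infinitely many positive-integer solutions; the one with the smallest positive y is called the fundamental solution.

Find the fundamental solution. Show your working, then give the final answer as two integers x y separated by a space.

√167 = [12; 1,11,1,24, …], period ℓ=4 (even) → k=3
step 0: (12, 1)  from 12·(1,0) + (0,1)
step 1: (13, 1)  from 1·(12,1) + (1,0)
step 2: (155, 12)  from 11·(13,1) + (12,1)
step 3: (168, 13)  from 1·(155,12) + (13,1)
fundamental: x₁=168, y₁=13  (since 28224 − 167·169 = 1)

168 13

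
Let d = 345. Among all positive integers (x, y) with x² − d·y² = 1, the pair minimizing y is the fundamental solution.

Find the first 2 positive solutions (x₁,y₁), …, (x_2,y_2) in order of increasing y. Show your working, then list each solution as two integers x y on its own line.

6761 364
91422241 4922008

√345 = [18; 1,1,2,1,6,1,2,1,1,36, …], period ℓ=10 (even) → k=9
a_0=18:  p_0=18·1+0=18,  q_0=18·0+1=1
a_1=1:  p_1=1·18+1=19,  q_1=1·1+0=1
a_2=1:  p_2=1·19+18=37,  q_2=1·1+1=2
a_3=2:  p_3=2·37+19=93,  q_3=2·2+1=5
a_4=1:  p_4=1·93+37=130,  q_4=1·5+2=7
a_5=6:  p_5=6·130+93=873,  q_5=6·7+5=47
a_6=1:  p_6=1·873+130=1003,  q_6=1·47+7=54
a_7=2:  p_7=2·1003+873=2879,  q_7=2·54+47=155
a_8=1:  p_8=1·2879+1003=3882,  q_8=1·155+54=209
a_9=1:  p_9=1·3882+2879=6761,  q_9=1·209+155=364
fundamental: x₁=6761, y₁=364  (since 45711121 − 345·132496 = 1)
(6761+364√345)^2 = 91422241 + 4922008√345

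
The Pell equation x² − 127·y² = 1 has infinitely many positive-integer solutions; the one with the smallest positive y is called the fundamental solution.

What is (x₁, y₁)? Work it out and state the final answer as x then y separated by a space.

√127 = [11; 3,1,2,2,7,11,7,2,2,1,3,22, …], period ℓ=12 (even) → k=11
k=0  a_k=11  p_k/q_k = 11/1
…
k=3  a_k=2  p_k/q_k = 124/11
k=4  a_k=2  p_k/q_k = 293/26
…
k=8  a_k=2  p_k/q_k = 367620/32621
…
k=10  a_k=1  p_k/q_k = 1274561/113099
k=11  a_k=3  p_k/q_k = 4730624/419775
→ (4730624, 419775).  Check: 4730624²=22378803429376, 127·419775²=22378803429375, difference 1.

4730624 419775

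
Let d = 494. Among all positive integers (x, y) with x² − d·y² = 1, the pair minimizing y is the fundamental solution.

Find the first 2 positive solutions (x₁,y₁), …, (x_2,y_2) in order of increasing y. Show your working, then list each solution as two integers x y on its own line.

73035 3286
10668222449 479986020

√494 = [22; 4,2,2,1,2,1,2,2,4,44, …], period ℓ=10 (even) → k=9
i=0: a=22 ⇒ p=22, q=1
i=1: a=4 ⇒ p=89, q=4
i=2: a=2 ⇒ p=200, q=9
i=3: a=2 ⇒ p=489, q=22
i=4: a=1 ⇒ p=689, q=31
…
i=8: a=2 ⇒ p=16514, q=743
i=9: a=4 ⇒ p=73035, q=3286
→ (73035, 3286).  Check: 73035²=5334111225, 494·3286²=5334111224, difference 1.
k=2:  x_2 = 73035·73035+494·3286·3286 = 10668222449,  y_2 = 73035·3286+3286·73035 = 479986020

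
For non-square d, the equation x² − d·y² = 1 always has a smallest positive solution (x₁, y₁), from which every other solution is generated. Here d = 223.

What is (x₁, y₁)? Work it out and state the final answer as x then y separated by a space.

224 15

√223 = [14; 1,13,1,28, …], period ℓ=4 (even) → k=3
step 0: (14, 1)  from 14·(1,0) + (0,1)
…
step 2: (209, 14)  from 13·(15,1) + (14,1)
step 3: (224, 15)  from 1·(209,14) + (15,1)
fundamental: x₁=224, y₁=15  (since 50176 − 223·225 = 1)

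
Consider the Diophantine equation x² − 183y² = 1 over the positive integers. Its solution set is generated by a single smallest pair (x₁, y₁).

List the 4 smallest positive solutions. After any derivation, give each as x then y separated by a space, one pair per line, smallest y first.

[13; 1,1,8,1,1,26] for √183; ℓ=6 ⇒ convergent index 5
i=0: a=13 ⇒ p=13, q=1
i=1: a=1 ⇒ p=14, q=1
i=2: a=1 ⇒ p=27, q=2
…
i=4: a=1 ⇒ p=257, q=19
i=5: a=1 ⇒ p=487, q=36
fundamental: x₁=487, y₁=36  (since 237169 − 183·1296 = 1)
(x_2, y_2) = (487·487 + 183·36·36, 487·36 + 36·487) = (474337, 35064)
(x_3, y_3) = (487·474337 + 183·36·35064, 487·35064 + 36·474337) = (462003751, 34152300)
(x_4, y_4) = (487·462003751 + 183·36·34152300, 487·34152300 + 36·462003751) = (449991179137, 33264305136)

487 36
474337 35064
462003751 34152300
449991179137 33264305136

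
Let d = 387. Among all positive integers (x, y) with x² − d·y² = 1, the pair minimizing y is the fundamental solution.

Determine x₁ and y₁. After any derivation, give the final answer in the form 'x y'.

[19; 1,2,19,2,1,38] for √387; ℓ=6 ⇒ convergent index 5
i=0: a=19 ⇒ p=19, q=1
…
i=2: a=2 ⇒ p=59, q=3
i=3: a=19 ⇒ p=1141, q=58
i=4: a=2 ⇒ p=2341, q=119
i=5: a=1 ⇒ p=3482, q=177
→ (3482, 177).  Check: 3482²=12124324, 387·177²=12124323, difference 1.

3482 177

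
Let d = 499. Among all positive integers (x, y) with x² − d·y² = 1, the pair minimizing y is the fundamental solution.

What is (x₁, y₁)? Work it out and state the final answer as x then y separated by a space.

[22; 2,1,21,1,2,44] for √499; ℓ=6 ⇒ convergent index 5
a_0=22:  p_0=22·1+0=22,  q_0=22·0+1=1
…
a_2=1:  p_2=1·45+22=67,  q_2=1·2+1=3
a_3=21:  p_3=21·67+45=1452,  q_3=21·3+2=65
a_4=1:  p_4=1·1452+67=1519,  q_4=1·65+3=68
a_5=2:  p_5=2·1519+1452=4490,  q_5=2·68+65=201
fundamental: x₁=4490, y₁=201  (since 20160100 − 499·40401 = 1)

4490 201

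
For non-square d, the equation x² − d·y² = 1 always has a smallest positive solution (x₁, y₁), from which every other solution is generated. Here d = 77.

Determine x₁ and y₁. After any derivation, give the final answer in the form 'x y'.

351 40

√77 → a₀=8, period (1,3,2,3,1,16); ℓ=6 even so k=5
a_0=8:  p_0=8·1+0=8,  q_0=8·0+1=1
…
a_2=3:  p_2=3·9+8=35,  q_2=3·1+1=4
a_3=2:  p_3=2·35+9=79,  q_3=2·4+1=9
a_4=3:  p_4=3·79+35=272,  q_4=3·9+4=31
a_5=1:  p_5=1·272+79=351,  q_5=1·31+9=40
→ (351, 40).  Check: 351²=123201, 77·40²=123200, difference 1.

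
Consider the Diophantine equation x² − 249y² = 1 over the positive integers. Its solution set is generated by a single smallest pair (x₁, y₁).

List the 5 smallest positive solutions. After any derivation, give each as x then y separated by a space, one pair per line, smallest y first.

[15; 1,3,1,1,5,…,3,1,30] for √249; ℓ=16 ⇒ convergent index 15
step 0: (15, 1)  from 15·(1,0) + (0,1)
step 1: (16, 1)  from 1·(15,1) + (1,0)
step 2: (63, 4)  from 3·(16,1) + (15,1)
…
step 4: (142, 9)  from 1·(79,5) + (63,4)
step 5: (789, 50)  from 5·(142,9) + (79,5)
step 6: (931, 59)  from 1·(789,50) + (142,9)
step 7: (3582, 227)  from 3·(931,59) + (789,50)
step 8: (36751, 2329)  from 10·(3582,227) + (931,59)
…
step 13: (1884116, 119401)  from 1·(1017351,64472) + (866765,54929)
step 14: (6669699, 422675)  from 3·(1884116,119401) + (1017351,64472)
step 15: (8553815, 542076)  from 1·(6669699,422675) + (1884116,119401)
(x₁, y₁) = (8553815, 542076);  8553815² − 249·542076² = 1 ✓
(x_2, y_2) = (8553815·8553815 + 249·542076·542076, 8553815·542076 + 542076·8553815) = (146335502108449, 9273635639880)
(x_3, y_3) = (8553815·146335502108449 + 249·542076·9273635639880, 8553815·9273635639880 + 542076·146335502108449) = (2503453625935556812055, 158649927281879742324)
(x_4, y_4) = (8553815·2503453625935556812055 + 249·542076·158649927281879742324, 8553815·158649927281879742324 + 542076·2503453625935556812055) = (42828158354663763449114371201, 2714124255465295062538692240)
(x_5, y_5) = (8553815·42828158354663763449114371201 + 249·542076·2714124255465295062538692240, 8553815·2714124255465295062538692240 + 542076·42828158354663763449114371201) = (732688286712993936041346554632551575, 46432233536525587120811525646048876)

8553815 542076
146335502108449 9273635639880
2503453625935556812055 158649927281879742324
42828158354663763449114371201 2714124255465295062538692240
732688286712993936041346554632551575 46432233536525587120811525646048876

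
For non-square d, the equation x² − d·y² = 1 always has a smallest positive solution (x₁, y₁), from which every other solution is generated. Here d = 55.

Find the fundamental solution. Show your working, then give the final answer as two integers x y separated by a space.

89 12

√55 → a₀=7, period (2,2,2,14); ℓ=4 even so k=3
i=0: a=7 ⇒ p=7, q=1
…
i=2: a=2 ⇒ p=37, q=5
i=3: a=2 ⇒ p=89, q=12
(x₁, y₁) = (89, 12);  89² − 55·12² = 1 ✓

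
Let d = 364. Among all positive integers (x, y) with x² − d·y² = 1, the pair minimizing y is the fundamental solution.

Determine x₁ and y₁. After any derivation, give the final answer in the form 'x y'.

4954951 259710

[19; 12,1,2,3,1,8,1,3,2,1,12,38] for √364; ℓ=12 ⇒ convergent index 11
step 0: (19, 1)  from 19·(1,0) + (0,1)
…
step 2: (248, 13)  from 1·(229,12) + (19,1)
step 3: (725, 38)  from 2·(248,13) + (229,12)
…
step 5: (3148, 165)  from 1·(2423,127) + (725,38)
step 6: (27607, 1447)  from 8·(3148,165) + (2423,127)
…
step 8: (119872, 6283)  from 3·(30755,1612) + (27607,1447)
step 9: (270499, 14178)  from 2·(119872,6283) + (30755,1612)
step 10: (390371, 20461)  from 1·(270499,14178) + (119872,6283)
step 11: (4954951, 259710)  from 12·(390371,20461) + (270499,14178)
(x₁, y₁) = (4954951, 259710);  4954951² − 364·259710² = 1 ✓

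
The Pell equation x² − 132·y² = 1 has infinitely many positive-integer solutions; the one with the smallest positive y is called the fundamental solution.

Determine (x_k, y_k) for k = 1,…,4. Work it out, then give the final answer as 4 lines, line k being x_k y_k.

d=132: √d = [11; 2,22] (ℓ=2, even), read p_1/q_1
a_0=11:  p_0=11·1+0=11,  q_0=11·0+1=1
a_1=2:  p_1=2·11+1=23,  q_1=2·1+0=2
fundamental: x₁=23, y₁=2  (since 529 − 132·4 = 1)
k=2:  x_2 = 23·23+132·2·2 = 1057,  y_2 = 23·2+2·23 = 92
k=3:  x_3 = 23·1057+132·2·92 = 48599,  y_3 = 23·92+2·1057 = 4230
k=4:  x_4 = 23·48599+132·2·4230 = 2234497,  y_4 = 23·4230+2·48599 = 194488

23 2
1057 92
48599 4230
2234497 194488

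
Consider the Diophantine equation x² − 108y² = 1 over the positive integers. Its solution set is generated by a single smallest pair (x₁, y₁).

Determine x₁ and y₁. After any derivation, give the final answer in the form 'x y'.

d=108: √d = [10; 2,1,1,4,1,1,2,20] (ℓ=8, even), read p_7/q_7
step 0: (10, 1)  from 10·(1,0) + (0,1)
step 1: (21, 2)  from 2·(10,1) + (1,0)
…
step 3: (52, 5)  from 1·(31,3) + (21,2)
step 4: (239, 23)  from 4·(52,5) + (31,3)
…
step 6: (530, 51)  from 1·(291,28) + (239,23)
step 7: (1351, 130)  from 2·(530,51) + (291,28)
fundamental: x₁=1351, y₁=130  (since 1825201 − 108·16900 = 1)

1351 130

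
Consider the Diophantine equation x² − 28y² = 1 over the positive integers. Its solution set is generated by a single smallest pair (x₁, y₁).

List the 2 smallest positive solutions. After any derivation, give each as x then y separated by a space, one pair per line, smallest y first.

√28 → a₀=5, period (3,2,3,10); ℓ=4 even so k=3
k=0  a_k=5  p_k/q_k = 5/1
k=1  a_k=3  p_k/q_k = 16/3
k=2  a_k=2  p_k/q_k = 37/7
k=3  a_k=3  p_k/q_k = 127/24
→ (127, 24).  Check: 127²=16129, 28·24²=16128, difference 1.
(127+24√28)^2 = 32257 + 6096√28

127 24
32257 6096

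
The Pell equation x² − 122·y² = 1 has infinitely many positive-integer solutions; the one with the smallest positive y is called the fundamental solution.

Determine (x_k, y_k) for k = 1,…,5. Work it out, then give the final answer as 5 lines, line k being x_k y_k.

243 22
118097 10692
57394899 5196290
27893802817 2525386248
13556330774163 1227332520238

d=122: √d = [11; 22] (ℓ=1, odd), read p_1/q_1
step 0: (11, 1)  from 11·(1,0) + (0,1)
step 1: (243, 22)  from 22·(11,1) + (1,0)
→ (243, 22).  Check: 243²=59049, 122·22²=59048, difference 1.
n=2: (243,22)∘(243,22) = (243·243+122·22·22, 243·22+22·243) = (118097,10692)
n=3: (118097,10692)∘(243,22) = (243·118097+122·22·10692, 243·10692+22·118097) = (57394899,5196290)
n=4: (57394899,5196290)∘(243,22) = (243·57394899+122·22·5196290, 243·5196290+22·57394899) = (27893802817,2525386248)
n=5: (27893802817,2525386248)∘(243,22) = (243·27893802817+122·22·2525386248, 243·2525386248+22·27893802817) = (13556330774163,1227332520238)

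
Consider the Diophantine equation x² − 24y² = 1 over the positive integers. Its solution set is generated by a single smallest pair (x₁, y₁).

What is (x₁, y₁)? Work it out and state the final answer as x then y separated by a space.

5 1

d=24: √d = [4; 1,8] (ℓ=2, even), read p_1/q_1
a_0=4:  p_0=4·1+0=4,  q_0=4·0+1=1
a_1=1:  p_1=1·4+1=5,  q_1=1·1+0=1
→ (5, 1).  Check: 5²=25, 24·1²=24, difference 1.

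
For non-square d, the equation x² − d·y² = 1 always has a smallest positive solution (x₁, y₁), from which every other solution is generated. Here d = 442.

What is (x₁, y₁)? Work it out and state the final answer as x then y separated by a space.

[21; 42] for √442; ℓ=1 ⇒ convergent index 1
a_0=21:  p_0=21·1+0=21,  q_0=21·0+1=1
a_1=42:  p_1=42·21+1=883,  q_1=42·1+0=42
(x₁, y₁) = (883, 42);  883² − 442·42² = 1 ✓

883 42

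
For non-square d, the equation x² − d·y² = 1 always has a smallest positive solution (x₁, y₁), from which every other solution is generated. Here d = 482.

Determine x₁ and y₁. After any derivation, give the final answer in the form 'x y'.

483 22

[21; 1,20,1,42] for √482; ℓ=4 ⇒ convergent index 3
i=0: a=21 ⇒ p=21, q=1
…
i=2: a=20 ⇒ p=461, q=21
i=3: a=1 ⇒ p=483, q=22
fundamental: x₁=483, y₁=22  (since 233289 − 482·484 = 1)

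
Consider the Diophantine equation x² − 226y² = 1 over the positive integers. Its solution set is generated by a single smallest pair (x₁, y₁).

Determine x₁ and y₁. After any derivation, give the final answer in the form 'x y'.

451 30

√226 → a₀=15, period (30); ℓ=1 odd so k=1
i=0: a=15 ⇒ p=15, q=1
i=1: a=30 ⇒ p=451, q=30
→ (451, 30).  Check: 451²=203401, 226·30²=203400, difference 1.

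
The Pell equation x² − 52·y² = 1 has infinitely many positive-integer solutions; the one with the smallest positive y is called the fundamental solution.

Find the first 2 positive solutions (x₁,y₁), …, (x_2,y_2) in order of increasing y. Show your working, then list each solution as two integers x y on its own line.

649 90
842401 116820

d=52: √d = [7; 4,1,2,1,4,14] (ℓ=6, even), read p_5/q_5
k=0  a_k=7  p_k/q_k = 7/1
k=1  a_k=4  p_k/q_k = 29/4
…
k=4  a_k=1  p_k/q_k = 137/19
k=5  a_k=4  p_k/q_k = 649/90
fundamental: x₁=649, y₁=90  (since 421201 − 52·8100 = 1)
(x_2, y_2) = (649·649 + 52·90·90, 649·90 + 90·649) = (842401, 116820)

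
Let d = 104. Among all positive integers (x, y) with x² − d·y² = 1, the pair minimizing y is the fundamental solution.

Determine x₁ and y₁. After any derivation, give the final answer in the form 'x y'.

51 5

√104 → a₀=10, period (5,20); ℓ=2 even so k=1
i=0: a=10 ⇒ p=10, q=1
i=1: a=5 ⇒ p=51, q=5
fundamental: x₁=51, y₁=5  (since 2601 − 104·25 = 1)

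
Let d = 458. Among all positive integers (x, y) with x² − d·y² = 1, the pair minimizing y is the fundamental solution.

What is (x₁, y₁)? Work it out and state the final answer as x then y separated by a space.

22899 1070

d=458: √d = [21; 2,2,42] (ℓ=3, odd), read p_5/q_5
k=0  a_k=21  p_k/q_k = 21/1
k=1  a_k=2  p_k/q_k = 43/2
…
k=3  a_k=42  p_k/q_k = 4537/212
k=4  a_k=2  p_k/q_k = 9181/429
k=5  a_k=2  p_k/q_k = 22899/1070
fundamental: x₁=22899, y₁=1070  (since 524364201 − 458·1144900 = 1)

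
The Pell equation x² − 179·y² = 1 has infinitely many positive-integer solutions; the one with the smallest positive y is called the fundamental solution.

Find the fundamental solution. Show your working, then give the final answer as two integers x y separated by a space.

4190210 313191

[13; 2,1,1,1,3,…,1,2,26] for √179; ℓ=14 ⇒ convergent index 13
k=0  a_k=13  p_k/q_k = 13/1
k=1  a_k=2  p_k/q_k = 27/2
k=2  a_k=1  p_k/q_k = 40/3
…
k=5  a_k=3  p_k/q_k = 388/29
k=6  a_k=5  p_k/q_k = 2047/153
…
k=8  a_k=5  p_k/q_k = 137042/10243
k=9  a_k=3  p_k/q_k = 438125/32747
k=10  a_k=1  p_k/q_k = 575167/42990
…
k=12  a_k=1  p_k/q_k = 1588459/118727
k=13  a_k=2  p_k/q_k = 4190210/313191
fundamental: x₁=4190210, y₁=313191  (since 17557859844100 − 179·98088602481 = 1)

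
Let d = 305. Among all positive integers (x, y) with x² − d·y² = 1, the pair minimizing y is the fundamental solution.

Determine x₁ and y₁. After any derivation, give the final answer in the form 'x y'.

[17; 2,6,2,34] for √305; ℓ=4 ⇒ convergent index 3
step 0: (17, 1)  from 17·(1,0) + (0,1)
step 1: (35, 2)  from 2·(17,1) + (1,0)
step 2: (227, 13)  from 6·(35,2) + (17,1)
step 3: (489, 28)  from 2·(227,13) + (35,2)
→ (489, 28).  Check: 489²=239121, 305·28²=239120, difference 1.

489 28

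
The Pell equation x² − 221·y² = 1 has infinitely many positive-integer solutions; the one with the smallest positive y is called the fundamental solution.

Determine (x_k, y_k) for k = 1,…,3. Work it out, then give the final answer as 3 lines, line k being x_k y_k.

√221 = [14; 1,6,2,6,1,28, …], period ℓ=6 (even) → k=5
k=0  a_k=14  p_k/q_k = 14/1
…
k=2  a_k=6  p_k/q_k = 104/7
…
k=4  a_k=6  p_k/q_k = 1442/97
k=5  a_k=1  p_k/q_k = 1665/112
→ (1665, 112).  Check: 1665²=2772225, 221·112²=2772224, difference 1.
k=2:  x_2 = 1665·1665+221·112·112 = 5544449,  y_2 = 1665·112+112·1665 = 372960
k=3:  x_3 = 1665·5544449+221·112·372960 = 18463013505,  y_3 = 1665·372960+112·5544449 = 1241956688

1665 112
5544449 372960
18463013505 1241956688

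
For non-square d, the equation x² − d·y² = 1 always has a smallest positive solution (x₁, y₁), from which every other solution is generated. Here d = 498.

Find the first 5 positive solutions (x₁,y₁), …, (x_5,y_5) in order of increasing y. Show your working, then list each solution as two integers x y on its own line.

179777 8056
64639539457 2896567024
23241404969742401 1041472259739240
8356540122426119709697 374465516875386131936
3004627427155559641130652737 134640574453571113022377304

√498 → a₀=22, period (3,6,22,6,3,44); ℓ=6 even so k=5
k=0  a_k=22  p_k/q_k = 22/1
k=1  a_k=3  p_k/q_k = 67/3
…
k=4  a_k=6  p_k/q_k = 56794/2545
k=5  a_k=3  p_k/q_k = 179777/8056
→ (179777, 8056).  Check: 179777²=32319769729, 498·8056²=32319769728, difference 1.
n=2: (179777,8056)∘(179777,8056) = (179777·179777+498·8056·8056, 179777·8056+8056·179777) = (64639539457,2896567024)
n=3: (64639539457,2896567024)∘(179777,8056) = (179777·64639539457+498·8056·2896567024, 179777·2896567024+8056·64639539457) = (23241404969742401,1041472259739240)
n=4: (23241404969742401,1041472259739240)∘(179777,8056) = (179777·23241404969742401+498·8056·1041472259739240, 179777·1041472259739240+8056·23241404969742401) = (8356540122426119709697,374465516875386131936)
n=5: (8356540122426119709697,374465516875386131936)∘(179777,8056) = (179777·8356540122426119709697+498·8056·374465516875386131936, 179777·374465516875386131936+8056·8356540122426119709697) = (3004627427155559641130652737,134640574453571113022377304)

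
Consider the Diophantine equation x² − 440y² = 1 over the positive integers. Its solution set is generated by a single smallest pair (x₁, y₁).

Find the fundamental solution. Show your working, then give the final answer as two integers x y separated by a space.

21 1

√440 = [20; 1,40, …], period ℓ=2 (even) → k=1
step 0: (20, 1)  from 20·(1,0) + (0,1)
step 1: (21, 1)  from 1·(20,1) + (1,0)
→ (21, 1).  Check: 21²=441, 440·1²=440, difference 1.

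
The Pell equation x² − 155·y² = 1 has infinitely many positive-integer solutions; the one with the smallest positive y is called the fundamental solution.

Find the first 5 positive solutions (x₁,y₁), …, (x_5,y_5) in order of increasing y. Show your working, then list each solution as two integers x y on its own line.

[12; 2,4,2,24] for √155; ℓ=4 ⇒ convergent index 3
k=0  a_k=12  p_k/q_k = 12/1
…
k=2  a_k=4  p_k/q_k = 112/9
k=3  a_k=2  p_k/q_k = 249/20
fundamental: x₁=249, y₁=20  (since 62001 − 155·400 = 1)
(249+20√155)^2 = 124001 + 9960√155
(249+20√155)^3 = 61752249 + 4960060√155
(249+20√155)^4 = 30752496001 + 2470099920√155
(249+20√155)^5 = 15314681256249 + 1230104800100√155

249 20
124001 9960
61752249 4960060
30752496001 2470099920
15314681256249 1230104800100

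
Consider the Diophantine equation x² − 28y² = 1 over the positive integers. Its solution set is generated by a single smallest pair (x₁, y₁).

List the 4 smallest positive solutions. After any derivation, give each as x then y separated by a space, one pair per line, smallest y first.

√28 = [5; 3,2,3,10, …], period ℓ=4 (even) → k=3
step 0: (5, 1)  from 5·(1,0) + (0,1)
step 1: (16, 3)  from 3·(5,1) + (1,0)
step 2: (37, 7)  from 2·(16,3) + (5,1)
step 3: (127, 24)  from 3·(37,7) + (16,3)
fundamental: x₁=127, y₁=24  (since 16129 − 28·576 = 1)
n=2: (127,24)∘(127,24) = (127·127+28·24·24, 127·24+24·127) = (32257,6096)
n=3: (32257,6096)∘(127,24) = (127·32257+28·24·6096, 127·6096+24·32257) = (8193151,1548360)
n=4: (8193151,1548360)∘(127,24) = (127·8193151+28·24·1548360, 127·1548360+24·8193151) = (2081028097,393277344)

127 24
32257 6096
8193151 1548360
2081028097 393277344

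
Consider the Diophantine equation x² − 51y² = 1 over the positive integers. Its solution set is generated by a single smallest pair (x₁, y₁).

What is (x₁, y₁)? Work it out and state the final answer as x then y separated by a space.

√51 → a₀=7, period (7,14); ℓ=2 even so k=1
step 0: (7, 1)  from 7·(1,0) + (0,1)
step 1: (50, 7)  from 7·(7,1) + (1,0)
(x₁, y₁) = (50, 7);  50² − 51·7² = 1 ✓

50 7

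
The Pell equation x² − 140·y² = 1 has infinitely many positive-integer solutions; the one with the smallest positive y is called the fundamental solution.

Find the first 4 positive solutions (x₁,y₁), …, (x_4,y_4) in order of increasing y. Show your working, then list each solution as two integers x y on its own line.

d=140: √d = [11; 1,4,1,22] (ℓ=4, even), read p_3/q_3
i=0: a=11 ⇒ p=11, q=1
…
i=2: a=4 ⇒ p=59, q=5
i=3: a=1 ⇒ p=71, q=6
(x₁, y₁) = (71, 6);  71² − 140·6² = 1 ✓
(x_2, y_2) = (71·71 + 140·6·6, 71·6 + 6·71) = (10081, 852)
(x_3, y_3) = (71·10081 + 140·6·852, 71·852 + 6·10081) = (1431431, 120978)
(x_4, y_4) = (71·1431431 + 140·6·120978, 71·120978 + 6·1431431) = (203253121, 17178024)

71 6
10081 852
1431431 120978
203253121 17178024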